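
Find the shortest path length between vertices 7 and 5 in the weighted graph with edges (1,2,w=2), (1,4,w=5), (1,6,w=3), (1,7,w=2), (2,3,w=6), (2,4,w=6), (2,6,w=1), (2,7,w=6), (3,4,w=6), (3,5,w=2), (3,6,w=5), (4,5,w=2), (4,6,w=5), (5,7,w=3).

Step 1: Build adjacency list with weights:
  1: 2(w=2), 4(w=5), 6(w=3), 7(w=2)
  2: 1(w=2), 3(w=6), 4(w=6), 6(w=1), 7(w=6)
  3: 2(w=6), 4(w=6), 5(w=2), 6(w=5)
  4: 1(w=5), 2(w=6), 3(w=6), 5(w=2), 6(w=5)
  5: 3(w=2), 4(w=2), 7(w=3)
  6: 1(w=3), 2(w=1), 3(w=5), 4(w=5)
  7: 1(w=2), 2(w=6), 5(w=3)

Step 2: Apply Dijkstra's algorithm from vertex 7:
  Visit vertex 7 (distance=0)
    Update dist[1] = 2
    Update dist[2] = 6
    Update dist[5] = 3
  Visit vertex 1 (distance=2)
    Update dist[2] = 4
    Update dist[4] = 7
    Update dist[6] = 5
  Visit vertex 5 (distance=3)
    Update dist[3] = 5
    Update dist[4] = 5

Step 3: Shortest path: 7 -> 5
Total weight: 3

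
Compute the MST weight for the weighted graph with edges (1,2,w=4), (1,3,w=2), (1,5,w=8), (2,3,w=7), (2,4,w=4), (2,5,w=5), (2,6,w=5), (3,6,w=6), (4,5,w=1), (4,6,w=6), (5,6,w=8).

Apply Kruskal's algorithm (sort edges by weight, add if no cycle):

Sorted edges by weight:
  (4,5) w=1
  (1,3) w=2
  (1,2) w=4
  (2,4) w=4
  (2,5) w=5
  (2,6) w=5
  (3,6) w=6
  (4,6) w=6
  (2,3) w=7
  (1,5) w=8
  (5,6) w=8

Add edge (4,5) w=1 -- no cycle. Running total: 1
Add edge (1,3) w=2 -- no cycle. Running total: 3
Add edge (1,2) w=4 -- no cycle. Running total: 7
Add edge (2,4) w=4 -- no cycle. Running total: 11
Skip edge (2,5) w=5 -- would create cycle
Add edge (2,6) w=5 -- no cycle. Running total: 16

MST edges: (4,5,w=1), (1,3,w=2), (1,2,w=4), (2,4,w=4), (2,6,w=5)
Total MST weight: 1 + 2 + 4 + 4 + 5 = 16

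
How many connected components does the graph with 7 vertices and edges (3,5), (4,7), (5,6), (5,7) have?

Step 1: Build adjacency list from edges:
  1: (none)
  2: (none)
  3: 5
  4: 7
  5: 3, 6, 7
  6: 5
  7: 4, 5

Step 2: Run BFS/DFS from vertex 1:
  Visited: {1}
  Reached 1 of 7 vertices

Step 3: Only 1 of 7 vertices reached. Graph is disconnected.
Connected components: {1}, {2}, {3, 4, 5, 6, 7}
Number of connected components: 3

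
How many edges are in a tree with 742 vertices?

A tree on n vertices always has exactly n - 1 edges.
For n = 742: edges = 742 - 1 = 741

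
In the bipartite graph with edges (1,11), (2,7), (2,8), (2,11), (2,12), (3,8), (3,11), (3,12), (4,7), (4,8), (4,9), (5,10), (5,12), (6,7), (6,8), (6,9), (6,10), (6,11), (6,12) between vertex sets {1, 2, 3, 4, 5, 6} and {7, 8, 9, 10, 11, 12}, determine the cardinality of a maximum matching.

Step 1: List the neighbors of each left vertex:
  1: 11
  2: 7, 8, 11, 12
  3: 8, 11, 12
  4: 7, 8, 9
  5: 10, 12
  6: 7, 8, 9, 10, 11, 12

Step 2: Greedily match left vertices, then look for augmenting paths:
  Match 1 -- 11
  Match 2 -- 7
  Match 3 -- 8
  Match 4 -- 9
  Match 5 -- 10
  Match 6 -- 12
  No augmenting path remains.

Step 3: Verify this is maximum:
  Matching size 6 = min(|L|, |R|) = min(6, 6), which is an upper bound, so this matching is maximum.

Maximum matching: {(1,11), (2,7), (3,8), (4,9), (5,10), (6,12)}
Size: 6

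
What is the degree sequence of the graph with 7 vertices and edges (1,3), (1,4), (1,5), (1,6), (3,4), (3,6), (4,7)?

Step 1: Count edges incident to each vertex:
  deg(1) = 4 (neighbors: 3, 4, 5, 6)
  deg(2) = 0 (neighbors: none)
  deg(3) = 3 (neighbors: 1, 4, 6)
  deg(4) = 3 (neighbors: 1, 3, 7)
  deg(5) = 1 (neighbors: 1)
  deg(6) = 2 (neighbors: 1, 3)
  deg(7) = 1 (neighbors: 4)

Step 2: Sort degrees in non-increasing order:
  Degrees: [4, 0, 3, 3, 1, 2, 1] -> sorted: [4, 3, 3, 2, 1, 1, 0]

Degree sequence: [4, 3, 3, 2, 1, 1, 0]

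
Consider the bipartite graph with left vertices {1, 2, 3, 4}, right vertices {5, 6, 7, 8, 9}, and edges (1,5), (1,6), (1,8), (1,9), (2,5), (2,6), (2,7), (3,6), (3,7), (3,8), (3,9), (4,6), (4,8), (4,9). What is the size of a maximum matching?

Step 1: List the neighbors of each left vertex:
  1: 5, 6, 8, 9
  2: 5, 6, 7
  3: 6, 7, 8, 9
  4: 6, 8, 9

Step 2: Greedily match left vertices, then look for augmenting paths:
  Match 1 -- 5
  Match 2 -- 6
  Match 3 -- 7
  Match 4 -- 8
  No augmenting path remains.

Step 3: Verify this is maximum:
  Matching size 4 = min(|L|, |R|) = min(4, 5), which is an upper bound, so this matching is maximum.

Maximum matching: {(1,5), (2,6), (3,7), (4,8)}
Size: 4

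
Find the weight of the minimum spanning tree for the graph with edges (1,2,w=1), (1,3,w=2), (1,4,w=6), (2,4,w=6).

Apply Kruskal's algorithm (sort edges by weight, add if no cycle):

Sorted edges by weight:
  (1,2) w=1
  (1,3) w=2
  (1,4) w=6
  (2,4) w=6

Add edge (1,2) w=1 -- no cycle. Running total: 1
Add edge (1,3) w=2 -- no cycle. Running total: 3
Add edge (1,4) w=6 -- no cycle. Running total: 9

MST edges: (1,2,w=1), (1,3,w=2), (1,4,w=6)
Total MST weight: 1 + 2 + 6 = 9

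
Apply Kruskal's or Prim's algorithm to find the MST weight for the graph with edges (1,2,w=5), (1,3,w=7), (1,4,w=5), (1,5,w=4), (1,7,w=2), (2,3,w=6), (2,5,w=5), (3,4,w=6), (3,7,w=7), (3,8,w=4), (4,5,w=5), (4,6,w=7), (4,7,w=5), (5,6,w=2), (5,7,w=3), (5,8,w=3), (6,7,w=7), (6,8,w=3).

Apply Kruskal's algorithm (sort edges by weight, add if no cycle):

Sorted edges by weight:
  (1,7) w=2
  (5,6) w=2
  (5,7) w=3
  (5,8) w=3
  (6,8) w=3
  (1,5) w=4
  (3,8) w=4
  (1,4) w=5
  (1,2) w=5
  (2,5) w=5
  (4,7) w=5
  (4,5) w=5
  (2,3) w=6
  (3,4) w=6
  (1,3) w=7
  (3,7) w=7
  (4,6) w=7
  (6,7) w=7

Add edge (1,7) w=2 -- no cycle. Running total: 2
Add edge (5,6) w=2 -- no cycle. Running total: 4
Add edge (5,7) w=3 -- no cycle. Running total: 7
Add edge (5,8) w=3 -- no cycle. Running total: 10
Skip edge (6,8) w=3 -- would create cycle
Skip edge (1,5) w=4 -- would create cycle
Add edge (3,8) w=4 -- no cycle. Running total: 14
Add edge (1,4) w=5 -- no cycle. Running total: 19
Add edge (1,2) w=5 -- no cycle. Running total: 24

MST edges: (1,7,w=2), (5,6,w=2), (5,7,w=3), (5,8,w=3), (3,8,w=4), (1,4,w=5), (1,2,w=5)
Total MST weight: 2 + 2 + 3 + 3 + 4 + 5 + 5 = 24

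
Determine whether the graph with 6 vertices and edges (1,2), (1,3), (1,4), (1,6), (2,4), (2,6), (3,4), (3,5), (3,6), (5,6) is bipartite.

Step 1: Attempt 2-coloring using BFS:
  Start at vertex 1, assign color 0
  Color vertex 2 with color 1 (neighbor of 1)
  Color vertex 3 with color 1 (neighbor of 1)
  Color vertex 4 with color 1 (neighbor of 1)
  Color vertex 6 with color 1 (neighbor of 1)

Step 2: Conflict found! Vertices 2 and 4 are adjacent but have the same color.
This means the graph contains an odd cycle.

The graph is NOT bipartite.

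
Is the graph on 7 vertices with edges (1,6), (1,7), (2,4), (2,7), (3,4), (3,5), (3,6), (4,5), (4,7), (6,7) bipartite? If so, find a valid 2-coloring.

Step 1: Attempt 2-coloring using BFS:
  Start at vertex 1, assign color 0
  Color vertex 6 with color 1 (neighbor of 1)
  Color vertex 7 with color 1 (neighbor of 1)
  Color vertex 3 with color 0 (neighbor of 6)

Step 2: Conflict found! Vertices 6 and 7 are adjacent but have the same color.
This means the graph contains an odd cycle.

The graph is NOT bipartite.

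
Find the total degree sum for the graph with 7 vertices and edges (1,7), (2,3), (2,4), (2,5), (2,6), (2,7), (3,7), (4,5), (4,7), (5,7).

Step 1: Count edges incident to each vertex:
  deg(1) = 1 (neighbors: 7)
  deg(2) = 5 (neighbors: 3, 4, 5, 6, 7)
  deg(3) = 2 (neighbors: 2, 7)
  deg(4) = 3 (neighbors: 2, 5, 7)
  deg(5) = 3 (neighbors: 2, 4, 7)
  deg(6) = 1 (neighbors: 2)
  deg(7) = 5 (neighbors: 1, 2, 3, 4, 5)

Step 2: Sum all degrees:
  1 + 5 + 2 + 3 + 3 + 1 + 5 = 20

Verification: sum of degrees = 2 * |E| = 2 * 10 = 20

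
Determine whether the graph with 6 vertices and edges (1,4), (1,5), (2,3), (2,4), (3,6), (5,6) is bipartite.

Step 1: Attempt 2-coloring using BFS:
  Start at vertex 1, assign color 0
  Color vertex 4 with color 1 (neighbor of 1)
  Color vertex 5 with color 1 (neighbor of 1)
  Color vertex 2 with color 0 (neighbor of 4)
  Color vertex 6 with color 0 (neighbor of 5)
  Color vertex 3 with color 1 (neighbor of 2)

Step 2: 2-coloring succeeded. No conflicts found.
  Set A (color 0): {1, 2, 6}
  Set B (color 1): {3, 4, 5}

The graph is bipartite with partition {1, 2, 6}, {3, 4, 5}.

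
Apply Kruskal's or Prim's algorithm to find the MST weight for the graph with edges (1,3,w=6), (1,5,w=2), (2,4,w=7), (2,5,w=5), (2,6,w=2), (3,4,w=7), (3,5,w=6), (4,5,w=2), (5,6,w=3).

Apply Kruskal's algorithm (sort edges by weight, add if no cycle):

Sorted edges by weight:
  (1,5) w=2
  (2,6) w=2
  (4,5) w=2
  (5,6) w=3
  (2,5) w=5
  (1,3) w=6
  (3,5) w=6
  (2,4) w=7
  (3,4) w=7

Add edge (1,5) w=2 -- no cycle. Running total: 2
Add edge (2,6) w=2 -- no cycle. Running total: 4
Add edge (4,5) w=2 -- no cycle. Running total: 6
Add edge (5,6) w=3 -- no cycle. Running total: 9
Skip edge (2,5) w=5 -- would create cycle
Add edge (1,3) w=6 -- no cycle. Running total: 15

MST edges: (1,5,w=2), (2,6,w=2), (4,5,w=2), (5,6,w=3), (1,3,w=6)
Total MST weight: 2 + 2 + 2 + 3 + 6 = 15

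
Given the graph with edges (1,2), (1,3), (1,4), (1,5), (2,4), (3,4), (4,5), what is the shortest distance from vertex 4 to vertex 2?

Step 1: Build adjacency list:
  1: 2, 3, 4, 5
  2: 1, 4
  3: 1, 4
  4: 1, 2, 3, 5
  5: 1, 4

Step 2: BFS from vertex 4 to find shortest path to 2:
  vertex 1 reached at distance 1
  vertex 2 reached at distance 1

Step 3: Shortest path: 4 -> 2
Path length: 1 edge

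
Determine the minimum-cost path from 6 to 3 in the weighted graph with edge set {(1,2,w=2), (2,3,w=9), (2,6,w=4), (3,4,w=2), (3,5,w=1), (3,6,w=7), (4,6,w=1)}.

Step 1: Build adjacency list with weights:
  1: 2(w=2)
  2: 1(w=2), 3(w=9), 6(w=4)
  3: 2(w=9), 4(w=2), 5(w=1), 6(w=7)
  4: 3(w=2), 6(w=1)
  5: 3(w=1)
  6: 2(w=4), 3(w=7), 4(w=1)

Step 2: Apply Dijkstra's algorithm from vertex 6:
  Visit vertex 6 (distance=0)
    Update dist[2] = 4
    Update dist[3] = 7
    Update dist[4] = 1
  Visit vertex 4 (distance=1)
    Update dist[3] = 3
  Visit vertex 3 (distance=3)
    Update dist[5] = 4

Step 3: Shortest path: 6 -> 4 -> 3
Total weight: 1 + 2 = 3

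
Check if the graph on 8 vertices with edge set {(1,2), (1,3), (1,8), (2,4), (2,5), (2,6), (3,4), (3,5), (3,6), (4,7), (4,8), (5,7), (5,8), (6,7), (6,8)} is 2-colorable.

Step 1: Attempt 2-coloring using BFS:
  Start at vertex 1, assign color 0
  Color vertex 2 with color 1 (neighbor of 1)
  Color vertex 3 with color 1 (neighbor of 1)
  Color vertex 8 with color 1 (neighbor of 1)
  Color vertex 4 with color 0 (neighbor of 2)
  Color vertex 5 with color 0 (neighbor of 2)
  Color vertex 6 with color 0 (neighbor of 2)
  Color vertex 7 with color 1 (neighbor of 4)

Step 2: 2-coloring succeeded. No conflicts found.
  Set A (color 0): {1, 4, 5, 6}
  Set B (color 1): {2, 3, 7, 8}

The graph is bipartite with partition {1, 4, 5, 6}, {2, 3, 7, 8}.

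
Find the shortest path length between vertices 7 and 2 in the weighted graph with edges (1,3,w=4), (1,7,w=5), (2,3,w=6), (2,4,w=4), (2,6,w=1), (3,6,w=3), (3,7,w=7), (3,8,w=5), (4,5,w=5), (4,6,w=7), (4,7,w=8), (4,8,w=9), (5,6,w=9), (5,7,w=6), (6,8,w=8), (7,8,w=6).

Step 1: Build adjacency list with weights:
  1: 3(w=4), 7(w=5)
  2: 3(w=6), 4(w=4), 6(w=1)
  3: 1(w=4), 2(w=6), 6(w=3), 7(w=7), 8(w=5)
  4: 2(w=4), 5(w=5), 6(w=7), 7(w=8), 8(w=9)
  5: 4(w=5), 6(w=9), 7(w=6)
  6: 2(w=1), 3(w=3), 4(w=7), 5(w=9), 8(w=8)
  7: 1(w=5), 3(w=7), 4(w=8), 5(w=6), 8(w=6)
  8: 3(w=5), 4(w=9), 6(w=8), 7(w=6)

Step 2: Apply Dijkstra's algorithm from vertex 7:
  Visit vertex 7 (distance=0)
    Update dist[1] = 5
    Update dist[3] = 7
    Update dist[4] = 8
    Update dist[5] = 6
    Update dist[8] = 6
  Visit vertex 1 (distance=5)
  Visit vertex 5 (distance=6)
    Update dist[6] = 15
  Visit vertex 8 (distance=6)
    Update dist[6] = 14
  Visit vertex 3 (distance=7)
    Update dist[2] = 13
    Update dist[6] = 10
  Visit vertex 4 (distance=8)
    Update dist[2] = 12
  Visit vertex 6 (distance=10)
    Update dist[2] = 11
  Visit vertex 2 (distance=11)

Step 3: Shortest path: 7 -> 3 -> 6 -> 2
Total weight: 7 + 3 + 1 = 11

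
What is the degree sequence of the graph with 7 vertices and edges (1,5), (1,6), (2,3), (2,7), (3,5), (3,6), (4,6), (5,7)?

Step 1: Count edges incident to each vertex:
  deg(1) = 2 (neighbors: 5, 6)
  deg(2) = 2 (neighbors: 3, 7)
  deg(3) = 3 (neighbors: 2, 5, 6)
  deg(4) = 1 (neighbors: 6)
  deg(5) = 3 (neighbors: 1, 3, 7)
  deg(6) = 3 (neighbors: 1, 3, 4)
  deg(7) = 2 (neighbors: 2, 5)

Step 2: Sort degrees in non-increasing order:
  Degrees: [2, 2, 3, 1, 3, 3, 2] -> sorted: [3, 3, 3, 2, 2, 2, 1]

Degree sequence: [3, 3, 3, 2, 2, 2, 1]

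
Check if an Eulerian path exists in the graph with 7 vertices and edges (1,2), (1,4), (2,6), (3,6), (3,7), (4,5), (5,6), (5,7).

Step 1: Find the degree of each vertex:
  deg(1) = 2
  deg(2) = 2
  deg(3) = 2
  deg(4) = 2
  deg(5) = 3
  deg(6) = 3
  deg(7) = 2

Step 2: Count vertices with odd degree:
  Odd-degree vertices: 5, 6 (2 total)

Step 3: Apply Euler's theorem:
  - Eulerian circuit exists iff graph is connected and all vertices have even degree
  - Eulerian path exists iff graph is connected and has 0 or 2 odd-degree vertices

Graph is connected with exactly 2 odd-degree vertices (5, 6).
Eulerian path exists (starting and ending at the odd-degree vertices), but no Eulerian circuit.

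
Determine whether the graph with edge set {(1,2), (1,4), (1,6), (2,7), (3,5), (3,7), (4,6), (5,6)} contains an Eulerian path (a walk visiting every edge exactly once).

Step 1: Find the degree of each vertex:
  deg(1) = 3
  deg(2) = 2
  deg(3) = 2
  deg(4) = 2
  deg(5) = 2
  deg(6) = 3
  deg(7) = 2

Step 2: Count vertices with odd degree:
  Odd-degree vertices: 1, 6 (2 total)

Step 3: Apply Euler's theorem:
  - Eulerian circuit exists iff graph is connected and all vertices have even degree
  - Eulerian path exists iff graph is connected and has 0 or 2 odd-degree vertices

Graph is connected with exactly 2 odd-degree vertices (1, 6).
Eulerian path exists (starting and ending at the odd-degree vertices), but no Eulerian circuit.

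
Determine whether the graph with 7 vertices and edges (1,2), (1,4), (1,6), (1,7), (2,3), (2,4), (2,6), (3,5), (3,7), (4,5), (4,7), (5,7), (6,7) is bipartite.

Step 1: Attempt 2-coloring using BFS:
  Start at vertex 1, assign color 0
  Color vertex 2 with color 1 (neighbor of 1)
  Color vertex 4 with color 1 (neighbor of 1)
  Color vertex 6 with color 1 (neighbor of 1)
  Color vertex 7 with color 1 (neighbor of 1)
  Color vertex 3 with color 0 (neighbor of 2)

Step 2: Conflict found! Vertices 2 and 4 are adjacent but have the same color.
This means the graph contains an odd cycle.

The graph is NOT bipartite.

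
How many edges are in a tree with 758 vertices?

A tree on n vertices always has exactly n - 1 edges.
For n = 758: edges = 758 - 1 = 757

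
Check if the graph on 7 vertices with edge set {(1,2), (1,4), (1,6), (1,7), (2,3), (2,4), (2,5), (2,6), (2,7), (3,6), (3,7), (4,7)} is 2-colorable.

Step 1: Attempt 2-coloring using BFS:
  Start at vertex 1, assign color 0
  Color vertex 2 with color 1 (neighbor of 1)
  Color vertex 4 with color 1 (neighbor of 1)
  Color vertex 6 with color 1 (neighbor of 1)
  Color vertex 7 with color 1 (neighbor of 1)
  Color vertex 3 with color 0 (neighbor of 2)

Step 2: Conflict found! Vertices 2 and 4 are adjacent but have the same color.
This means the graph contains an odd cycle.

The graph is NOT bipartite.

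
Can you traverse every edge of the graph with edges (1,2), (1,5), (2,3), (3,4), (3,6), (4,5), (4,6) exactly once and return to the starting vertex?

Step 1: Find the degree of each vertex:
  deg(1) = 2
  deg(2) = 2
  deg(3) = 3
  deg(4) = 3
  deg(5) = 2
  deg(6) = 2

Step 2: Count vertices with odd degree:
  Odd-degree vertices: 3, 4 (2 total)

Step 3: Apply Euler's theorem:
  - Eulerian circuit exists iff graph is connected and all vertices have even degree
  - Eulerian path exists iff graph is connected and has 0 or 2 odd-degree vertices

Graph is connected with exactly 2 odd-degree vertices (3, 4).
Eulerian path exists (starting and ending at the odd-degree vertices), but no Eulerian circuit.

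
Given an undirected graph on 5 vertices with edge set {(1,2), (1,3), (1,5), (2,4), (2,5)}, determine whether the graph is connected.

Step 1: Build adjacency list from edges:
  1: 2, 3, 5
  2: 1, 4, 5
  3: 1
  4: 2
  5: 1, 2

Step 2: Run BFS/DFS from vertex 1:
  Visited: {1, 2, 3, 5, 4}
  Reached 5 of 5 vertices

Step 3: All 5 vertices reached from vertex 1, so the graph is connected.
Answer: Yes, the graph is connected.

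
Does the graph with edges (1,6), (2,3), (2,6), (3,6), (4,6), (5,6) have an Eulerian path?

Step 1: Find the degree of each vertex:
  deg(1) = 1
  deg(2) = 2
  deg(3) = 2
  deg(4) = 1
  deg(5) = 1
  deg(6) = 5

Step 2: Count vertices with odd degree:
  Odd-degree vertices: 1, 4, 5, 6 (4 total)

Step 3: Apply Euler's theorem:
  - Eulerian circuit exists iff graph is connected and all vertices have even degree
  - Eulerian path exists iff graph is connected and has 0 or 2 odd-degree vertices

Graph has 4 odd-degree vertices (need 0 or 2).
Neither Eulerian path nor Eulerian circuit exists.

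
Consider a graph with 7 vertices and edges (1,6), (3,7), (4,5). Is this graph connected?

Step 1: Build adjacency list from edges:
  1: 6
  2: (none)
  3: 7
  4: 5
  5: 4
  6: 1
  7: 3

Step 2: Run BFS/DFS from vertex 1:
  Visited: {1, 6}
  Reached 2 of 7 vertices

Step 3: Only 2 of 7 vertices reached. Graph is disconnected.
Connected components: {1, 6}, {2}, {3, 7}, {4, 5}
Answer: No, the graph is not connected (4 components).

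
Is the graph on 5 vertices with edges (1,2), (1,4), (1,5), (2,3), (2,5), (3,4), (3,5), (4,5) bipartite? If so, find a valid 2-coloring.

Step 1: Attempt 2-coloring using BFS:
  Start at vertex 1, assign color 0
  Color vertex 2 with color 1 (neighbor of 1)
  Color vertex 4 with color 1 (neighbor of 1)
  Color vertex 5 with color 1 (neighbor of 1)
  Color vertex 3 with color 0 (neighbor of 2)

Step 2: Conflict found! Vertices 2 and 5 are adjacent but have the same color.
This means the graph contains an odd cycle.

The graph is NOT bipartite.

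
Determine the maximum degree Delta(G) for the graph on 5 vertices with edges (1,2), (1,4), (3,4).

Step 1: Count edges incident to each vertex:
  deg(1) = 2 (neighbors: 2, 4)
  deg(2) = 1 (neighbors: 1)
  deg(3) = 1 (neighbors: 4)
  deg(4) = 2 (neighbors: 1, 3)
  deg(5) = 0 (neighbors: none)

Step 2: Find maximum:
  max(2, 1, 1, 2, 0) = 2 (vertex 1)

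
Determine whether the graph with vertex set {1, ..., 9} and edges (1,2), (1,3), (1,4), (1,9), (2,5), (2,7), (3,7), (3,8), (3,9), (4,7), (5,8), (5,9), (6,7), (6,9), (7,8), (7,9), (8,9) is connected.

Step 1: Build adjacency list from edges:
  1: 2, 3, 4, 9
  2: 1, 5, 7
  3: 1, 7, 8, 9
  4: 1, 7
  5: 2, 8, 9
  6: 7, 9
  7: 2, 3, 4, 6, 8, 9
  8: 3, 5, 7, 9
  9: 1, 3, 5, 6, 7, 8

Step 2: Run BFS/DFS from vertex 1:
  Visited: {1, 2, 3, 4, 9, 5, 7, 8, 6}
  Reached 9 of 9 vertices

Step 3: All 9 vertices reached from vertex 1, so the graph is connected.
Answer: Yes, the graph is connected.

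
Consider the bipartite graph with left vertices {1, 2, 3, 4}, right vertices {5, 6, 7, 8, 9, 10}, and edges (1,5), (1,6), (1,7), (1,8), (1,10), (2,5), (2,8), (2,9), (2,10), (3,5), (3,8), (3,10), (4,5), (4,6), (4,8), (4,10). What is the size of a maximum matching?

Step 1: List the neighbors of each left vertex:
  1: 5, 6, 7, 8, 10
  2: 5, 8, 9, 10
  3: 5, 8, 10
  4: 5, 6, 8, 10

Step 2: Greedily match left vertices, then look for augmenting paths:
  Match 1 -- 5
  Match 2 -- 8
  Match 3 -- 10
  Match 4 -- 6
  No augmenting path remains.

Step 3: Verify this is maximum:
  Matching size 4 = min(|L|, |R|) = min(4, 6), which is an upper bound, so this matching is maximum.

Maximum matching: {(1,5), (2,8), (3,10), (4,6)}
Size: 4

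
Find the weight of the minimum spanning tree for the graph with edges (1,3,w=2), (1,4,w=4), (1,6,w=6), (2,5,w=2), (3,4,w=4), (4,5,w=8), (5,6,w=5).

Apply Kruskal's algorithm (sort edges by weight, add if no cycle):

Sorted edges by weight:
  (1,3) w=2
  (2,5) w=2
  (1,4) w=4
  (3,4) w=4
  (5,6) w=5
  (1,6) w=6
  (4,5) w=8

Add edge (1,3) w=2 -- no cycle. Running total: 2
Add edge (2,5) w=2 -- no cycle. Running total: 4
Add edge (1,4) w=4 -- no cycle. Running total: 8
Skip edge (3,4) w=4 -- would create cycle
Add edge (5,6) w=5 -- no cycle. Running total: 13
Add edge (1,6) w=6 -- no cycle. Running total: 19

MST edges: (1,3,w=2), (2,5,w=2), (1,4,w=4), (5,6,w=5), (1,6,w=6)
Total MST weight: 2 + 2 + 4 + 5 + 6 = 19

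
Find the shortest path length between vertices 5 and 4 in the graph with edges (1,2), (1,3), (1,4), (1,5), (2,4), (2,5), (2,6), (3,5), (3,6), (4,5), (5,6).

Step 1: Build adjacency list:
  1: 2, 3, 4, 5
  2: 1, 4, 5, 6
  3: 1, 5, 6
  4: 1, 2, 5
  5: 1, 2, 3, 4, 6
  6: 2, 3, 5

Step 2: BFS from vertex 5 to find shortest path to 4:
  vertex 1 reached at distance 1
  vertex 2 reached at distance 1
  vertex 3 reached at distance 1
  vertex 4 reached at distance 1

Step 3: Shortest path: 5 -> 4
Path length: 1 edge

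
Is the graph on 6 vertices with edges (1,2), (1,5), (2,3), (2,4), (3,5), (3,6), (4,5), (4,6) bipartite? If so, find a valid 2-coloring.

Step 1: Attempt 2-coloring using BFS:
  Start at vertex 1, assign color 0
  Color vertex 2 with color 1 (neighbor of 1)
  Color vertex 5 with color 1 (neighbor of 1)
  Color vertex 3 with color 0 (neighbor of 2)
  Color vertex 4 with color 0 (neighbor of 2)
  Color vertex 6 with color 1 (neighbor of 3)

Step 2: 2-coloring succeeded. No conflicts found.
  Set A (color 0): {1, 3, 4}
  Set B (color 1): {2, 5, 6}

The graph is bipartite with partition {1, 3, 4}, {2, 5, 6}.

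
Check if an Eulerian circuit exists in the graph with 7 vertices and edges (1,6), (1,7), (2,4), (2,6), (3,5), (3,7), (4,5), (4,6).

Step 1: Find the degree of each vertex:
  deg(1) = 2
  deg(2) = 2
  deg(3) = 2
  deg(4) = 3
  deg(5) = 2
  deg(6) = 3
  deg(7) = 2

Step 2: Count vertices with odd degree:
  Odd-degree vertices: 4, 6 (2 total)

Step 3: Apply Euler's theorem:
  - Eulerian circuit exists iff graph is connected and all vertices have even degree
  - Eulerian path exists iff graph is connected and has 0 or 2 odd-degree vertices

Graph is connected with exactly 2 odd-degree vertices (4, 6).
Eulerian path exists (starting and ending at the odd-degree vertices), but no Eulerian circuit.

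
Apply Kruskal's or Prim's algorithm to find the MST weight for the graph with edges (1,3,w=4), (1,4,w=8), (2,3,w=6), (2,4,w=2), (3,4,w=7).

Apply Kruskal's algorithm (sort edges by weight, add if no cycle):

Sorted edges by weight:
  (2,4) w=2
  (1,3) w=4
  (2,3) w=6
  (3,4) w=7
  (1,4) w=8

Add edge (2,4) w=2 -- no cycle. Running total: 2
Add edge (1,3) w=4 -- no cycle. Running total: 6
Add edge (2,3) w=6 -- no cycle. Running total: 12

MST edges: (2,4,w=2), (1,3,w=4), (2,3,w=6)
Total MST weight: 2 + 4 + 6 = 12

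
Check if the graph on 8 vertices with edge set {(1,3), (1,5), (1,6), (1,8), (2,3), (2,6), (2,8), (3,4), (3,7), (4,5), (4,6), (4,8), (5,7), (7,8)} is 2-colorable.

Step 1: Attempt 2-coloring using BFS:
  Start at vertex 1, assign color 0
  Color vertex 3 with color 1 (neighbor of 1)
  Color vertex 5 with color 1 (neighbor of 1)
  Color vertex 6 with color 1 (neighbor of 1)
  Color vertex 8 with color 1 (neighbor of 1)
  Color vertex 2 with color 0 (neighbor of 3)
  Color vertex 4 with color 0 (neighbor of 3)
  Color vertex 7 with color 0 (neighbor of 3)

Step 2: 2-coloring succeeded. No conflicts found.
  Set A (color 0): {1, 2, 4, 7}
  Set B (color 1): {3, 5, 6, 8}

The graph is bipartite with partition {1, 2, 4, 7}, {3, 5, 6, 8}.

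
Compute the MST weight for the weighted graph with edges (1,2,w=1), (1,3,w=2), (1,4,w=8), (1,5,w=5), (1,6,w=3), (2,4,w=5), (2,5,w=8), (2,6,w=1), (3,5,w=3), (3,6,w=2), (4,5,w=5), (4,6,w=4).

Apply Kruskal's algorithm (sort edges by weight, add if no cycle):

Sorted edges by weight:
  (1,2) w=1
  (2,6) w=1
  (1,3) w=2
  (3,6) w=2
  (1,6) w=3
  (3,5) w=3
  (4,6) w=4
  (1,5) w=5
  (2,4) w=5
  (4,5) w=5
  (1,4) w=8
  (2,5) w=8

Add edge (1,2) w=1 -- no cycle. Running total: 1
Add edge (2,6) w=1 -- no cycle. Running total: 2
Add edge (1,3) w=2 -- no cycle. Running total: 4
Skip edge (3,6) w=2 -- would create cycle
Skip edge (1,6) w=3 -- would create cycle
Add edge (3,5) w=3 -- no cycle. Running total: 7
Add edge (4,6) w=4 -- no cycle. Running total: 11

MST edges: (1,2,w=1), (2,6,w=1), (1,3,w=2), (3,5,w=3), (4,6,w=4)
Total MST weight: 1 + 1 + 2 + 3 + 4 = 11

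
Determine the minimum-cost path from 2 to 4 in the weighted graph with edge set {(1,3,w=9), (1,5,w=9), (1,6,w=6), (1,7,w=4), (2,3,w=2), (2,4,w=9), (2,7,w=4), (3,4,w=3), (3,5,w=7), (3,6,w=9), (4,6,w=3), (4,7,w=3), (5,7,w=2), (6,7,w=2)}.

Step 1: Build adjacency list with weights:
  1: 3(w=9), 5(w=9), 6(w=6), 7(w=4)
  2: 3(w=2), 4(w=9), 7(w=4)
  3: 1(w=9), 2(w=2), 4(w=3), 5(w=7), 6(w=9)
  4: 2(w=9), 3(w=3), 6(w=3), 7(w=3)
  5: 1(w=9), 3(w=7), 7(w=2)
  6: 1(w=6), 3(w=9), 4(w=3), 7(w=2)
  7: 1(w=4), 2(w=4), 4(w=3), 5(w=2), 6(w=2)

Step 2: Apply Dijkstra's algorithm from vertex 2:
  Visit vertex 2 (distance=0)
    Update dist[3] = 2
    Update dist[4] = 9
    Update dist[7] = 4
  Visit vertex 3 (distance=2)
    Update dist[1] = 11
    Update dist[4] = 5
    Update dist[5] = 9
    Update dist[6] = 11
  Visit vertex 7 (distance=4)
    Update dist[1] = 8
    Update dist[5] = 6
    Update dist[6] = 6
  Visit vertex 4 (distance=5)

Step 3: Shortest path: 2 -> 3 -> 4
Total weight: 2 + 3 = 5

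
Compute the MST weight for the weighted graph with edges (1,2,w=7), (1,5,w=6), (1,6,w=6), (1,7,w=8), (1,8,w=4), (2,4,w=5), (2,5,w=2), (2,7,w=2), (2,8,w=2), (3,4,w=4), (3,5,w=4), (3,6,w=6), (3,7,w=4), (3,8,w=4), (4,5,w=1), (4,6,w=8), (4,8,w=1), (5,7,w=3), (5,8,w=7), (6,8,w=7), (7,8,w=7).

Apply Kruskal's algorithm (sort edges by weight, add if no cycle):

Sorted edges by weight:
  (4,5) w=1
  (4,8) w=1
  (2,7) w=2
  (2,5) w=2
  (2,8) w=2
  (5,7) w=3
  (1,8) w=4
  (3,5) w=4
  (3,4) w=4
  (3,7) w=4
  (3,8) w=4
  (2,4) w=5
  (1,6) w=6
  (1,5) w=6
  (3,6) w=6
  (1,2) w=7
  (5,8) w=7
  (6,8) w=7
  (7,8) w=7
  (1,7) w=8
  (4,6) w=8

Add edge (4,5) w=1 -- no cycle. Running total: 1
Add edge (4,8) w=1 -- no cycle. Running total: 2
Add edge (2,7) w=2 -- no cycle. Running total: 4
Add edge (2,5) w=2 -- no cycle. Running total: 6
Skip edge (2,8) w=2 -- would create cycle
Skip edge (5,7) w=3 -- would create cycle
Add edge (1,8) w=4 -- no cycle. Running total: 10
Add edge (3,5) w=4 -- no cycle. Running total: 14
Skip edge (3,4) w=4 -- would create cycle
Skip edge (3,7) w=4 -- would create cycle
Skip edge (3,8) w=4 -- would create cycle
Skip edge (2,4) w=5 -- would create cycle
Add edge (1,6) w=6 -- no cycle. Running total: 20

MST edges: (4,5,w=1), (4,8,w=1), (2,7,w=2), (2,5,w=2), (1,8,w=4), (3,5,w=4), (1,6,w=6)
Total MST weight: 1 + 1 + 2 + 2 + 4 + 4 + 6 = 20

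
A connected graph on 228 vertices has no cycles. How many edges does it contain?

A tree on n vertices always has exactly n - 1 edges.
For n = 228: edges = 228 - 1 = 227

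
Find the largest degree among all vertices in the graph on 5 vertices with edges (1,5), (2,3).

Step 1: Count edges incident to each vertex:
  deg(1) = 1 (neighbors: 5)
  deg(2) = 1 (neighbors: 3)
  deg(3) = 1 (neighbors: 2)
  deg(4) = 0 (neighbors: none)
  deg(5) = 1 (neighbors: 1)

Step 2: Find maximum:
  max(1, 1, 1, 0, 1) = 1 (vertex 1)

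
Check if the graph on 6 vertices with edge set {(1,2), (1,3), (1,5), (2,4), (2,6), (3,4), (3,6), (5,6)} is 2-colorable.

Step 1: Attempt 2-coloring using BFS:
  Start at vertex 1, assign color 0
  Color vertex 2 with color 1 (neighbor of 1)
  Color vertex 3 with color 1 (neighbor of 1)
  Color vertex 5 with color 1 (neighbor of 1)
  Color vertex 4 with color 0 (neighbor of 2)
  Color vertex 6 with color 0 (neighbor of 2)

Step 2: 2-coloring succeeded. No conflicts found.
  Set A (color 0): {1, 4, 6}
  Set B (color 1): {2, 3, 5}

The graph is bipartite with partition {1, 4, 6}, {2, 3, 5}.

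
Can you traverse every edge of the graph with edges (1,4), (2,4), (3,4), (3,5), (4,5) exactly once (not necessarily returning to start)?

Step 1: Find the degree of each vertex:
  deg(1) = 1
  deg(2) = 1
  deg(3) = 2
  deg(4) = 4
  deg(5) = 2

Step 2: Count vertices with odd degree:
  Odd-degree vertices: 1, 2 (2 total)

Step 3: Apply Euler's theorem:
  - Eulerian circuit exists iff graph is connected and all vertices have even degree
  - Eulerian path exists iff graph is connected and has 0 or 2 odd-degree vertices

Graph is connected with exactly 2 odd-degree vertices (1, 2).
Eulerian path exists (starting and ending at the odd-degree vertices), but no Eulerian circuit.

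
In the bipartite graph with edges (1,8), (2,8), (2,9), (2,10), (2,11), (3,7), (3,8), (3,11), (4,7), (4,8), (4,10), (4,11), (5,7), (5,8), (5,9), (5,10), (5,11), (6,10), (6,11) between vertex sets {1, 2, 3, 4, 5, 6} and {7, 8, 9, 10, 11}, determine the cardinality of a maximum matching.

Step 1: List the neighbors of each left vertex:
  1: 8
  2: 8, 9, 10, 11
  3: 7, 8, 11
  4: 7, 8, 10, 11
  5: 7, 8, 9, 10, 11
  6: 10, 11

Step 2: Greedily match left vertices, then look for augmenting paths:
  Match 1 -- 8
  Match 2 -- 9
  Match 3 -- 7
  Match 4 -- 10
  Match 5 -- 11
  No augmenting path remains.

Step 3: Verify this is maximum:
  Matching size 5 = min(|L|, |R|) = min(6, 5), which is an upper bound, so this matching is maximum.

Maximum matching: {(1,8), (2,9), (3,7), (4,10), (5,11)}
Size: 5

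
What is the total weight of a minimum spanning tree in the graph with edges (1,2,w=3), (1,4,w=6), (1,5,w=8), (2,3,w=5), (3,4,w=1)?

Apply Kruskal's algorithm (sort edges by weight, add if no cycle):

Sorted edges by weight:
  (3,4) w=1
  (1,2) w=3
  (2,3) w=5
  (1,4) w=6
  (1,5) w=8

Add edge (3,4) w=1 -- no cycle. Running total: 1
Add edge (1,2) w=3 -- no cycle. Running total: 4
Add edge (2,3) w=5 -- no cycle. Running total: 9
Skip edge (1,4) w=6 -- would create cycle
Add edge (1,5) w=8 -- no cycle. Running total: 17

MST edges: (3,4,w=1), (1,2,w=3), (2,3,w=5), (1,5,w=8)
Total MST weight: 1 + 3 + 5 + 8 = 17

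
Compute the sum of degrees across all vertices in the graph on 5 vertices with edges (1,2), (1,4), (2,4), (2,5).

Step 1: Count edges incident to each vertex:
  deg(1) = 2 (neighbors: 2, 4)
  deg(2) = 3 (neighbors: 1, 4, 5)
  deg(3) = 0 (neighbors: none)
  deg(4) = 2 (neighbors: 1, 2)
  deg(5) = 1 (neighbors: 2)

Step 2: Sum all degrees:
  2 + 3 + 0 + 2 + 1 = 8

Verification: sum of degrees = 2 * |E| = 2 * 4 = 8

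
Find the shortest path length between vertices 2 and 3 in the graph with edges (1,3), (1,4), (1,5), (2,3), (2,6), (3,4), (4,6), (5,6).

Step 1: Build adjacency list:
  1: 3, 4, 5
  2: 3, 6
  3: 1, 2, 4
  4: 1, 3, 6
  5: 1, 6
  6: 2, 4, 5

Step 2: BFS from vertex 2 to find shortest path to 3:
  vertex 3 reached at distance 1

Step 3: Shortest path: 2 -> 3
Path length: 1 edge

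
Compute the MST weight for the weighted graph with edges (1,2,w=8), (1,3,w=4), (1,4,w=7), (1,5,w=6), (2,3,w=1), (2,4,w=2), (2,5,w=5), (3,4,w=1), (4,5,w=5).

Apply Kruskal's algorithm (sort edges by weight, add if no cycle):

Sorted edges by weight:
  (2,3) w=1
  (3,4) w=1
  (2,4) w=2
  (1,3) w=4
  (2,5) w=5
  (4,5) w=5
  (1,5) w=6
  (1,4) w=7
  (1,2) w=8

Add edge (2,3) w=1 -- no cycle. Running total: 1
Add edge (3,4) w=1 -- no cycle. Running total: 2
Skip edge (2,4) w=2 -- would create cycle
Add edge (1,3) w=4 -- no cycle. Running total: 6
Add edge (2,5) w=5 -- no cycle. Running total: 11

MST edges: (2,3,w=1), (3,4,w=1), (1,3,w=4), (2,5,w=5)
Total MST weight: 1 + 1 + 4 + 5 = 11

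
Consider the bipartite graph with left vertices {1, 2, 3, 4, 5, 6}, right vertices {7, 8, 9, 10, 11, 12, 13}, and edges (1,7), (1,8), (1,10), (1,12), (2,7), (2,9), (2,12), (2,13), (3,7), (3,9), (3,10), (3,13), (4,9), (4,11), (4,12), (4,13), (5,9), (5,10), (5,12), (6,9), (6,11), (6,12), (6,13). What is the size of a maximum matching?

Step 1: List the neighbors of each left vertex:
  1: 7, 8, 10, 12
  2: 7, 9, 12, 13
  3: 7, 9, 10, 13
  4: 9, 11, 12, 13
  5: 9, 10, 12
  6: 9, 11, 12, 13

Step 2: Greedily match left vertices, then look for augmenting paths:
  Match 1 -- 7
  Match 2 -- 9
  Match 3 -- 10
  Match 4 -- 11
  Match 5 -- 12
  Match 6 -- 13
  No augmenting path remains.

Step 3: Verify this is maximum:
  Matching size 6 = min(|L|, |R|) = min(6, 7), which is an upper bound, so this matching is maximum.

Maximum matching: {(1,7), (2,9), (3,10), (4,11), (5,12), (6,13)}
Size: 6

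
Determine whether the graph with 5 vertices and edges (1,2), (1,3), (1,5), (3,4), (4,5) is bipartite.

Step 1: Attempt 2-coloring using BFS:
  Start at vertex 1, assign color 0
  Color vertex 2 with color 1 (neighbor of 1)
  Color vertex 3 with color 1 (neighbor of 1)
  Color vertex 5 with color 1 (neighbor of 1)
  Color vertex 4 with color 0 (neighbor of 3)

Step 2: 2-coloring succeeded. No conflicts found.
  Set A (color 0): {1, 4}
  Set B (color 1): {2, 3, 5}

The graph is bipartite with partition {1, 4}, {2, 3, 5}.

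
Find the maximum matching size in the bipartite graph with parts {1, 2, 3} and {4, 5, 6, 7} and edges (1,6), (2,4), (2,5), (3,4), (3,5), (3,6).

Step 1: List the neighbors of each left vertex:
  1: 6
  2: 4, 5
  3: 4, 5, 6

Step 2: Greedily match left vertices, then look for augmenting paths:
  Match 1 -- 6
  Match 2 -- 4
  Match 3 -- 5
  No augmenting path remains.

Step 3: Verify this is maximum:
  Matching size 3 = min(|L|, |R|) = min(3, 4), which is an upper bound, so this matching is maximum.

Maximum matching: {(1,6), (2,4), (3,5)}
Size: 3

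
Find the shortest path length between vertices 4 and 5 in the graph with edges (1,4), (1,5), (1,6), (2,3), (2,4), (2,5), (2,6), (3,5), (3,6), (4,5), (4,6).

Step 1: Build adjacency list:
  1: 4, 5, 6
  2: 3, 4, 5, 6
  3: 2, 5, 6
  4: 1, 2, 5, 6
  5: 1, 2, 3, 4
  6: 1, 2, 3, 4

Step 2: BFS from vertex 4 to find shortest path to 5:
  vertex 1 reached at distance 1
  vertex 2 reached at distance 1
  vertex 5 reached at distance 1

Step 3: Shortest path: 4 -> 5
Path length: 1 edge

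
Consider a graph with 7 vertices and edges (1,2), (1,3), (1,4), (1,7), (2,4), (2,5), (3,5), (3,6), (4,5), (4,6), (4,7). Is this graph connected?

Step 1: Build adjacency list from edges:
  1: 2, 3, 4, 7
  2: 1, 4, 5
  3: 1, 5, 6
  4: 1, 2, 5, 6, 7
  5: 2, 3, 4
  6: 3, 4
  7: 1, 4

Step 2: Run BFS/DFS from vertex 1:
  Visited: {1, 2, 3, 4, 7, 5, 6}
  Reached 7 of 7 vertices

Step 3: All 7 vertices reached from vertex 1, so the graph is connected.
Answer: Yes, the graph is connected.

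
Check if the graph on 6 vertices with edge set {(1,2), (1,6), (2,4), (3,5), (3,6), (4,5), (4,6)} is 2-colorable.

Step 1: Attempt 2-coloring using BFS:
  Start at vertex 1, assign color 0
  Color vertex 2 with color 1 (neighbor of 1)
  Color vertex 6 with color 1 (neighbor of 1)
  Color vertex 4 with color 0 (neighbor of 2)
  Color vertex 3 with color 0 (neighbor of 6)
  Color vertex 5 with color 1 (neighbor of 4)

Step 2: 2-coloring succeeded. No conflicts found.
  Set A (color 0): {1, 3, 4}
  Set B (color 1): {2, 5, 6}

The graph is bipartite with partition {1, 3, 4}, {2, 5, 6}.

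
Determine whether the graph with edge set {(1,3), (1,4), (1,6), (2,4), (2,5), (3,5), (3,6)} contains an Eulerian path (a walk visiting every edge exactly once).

Step 1: Find the degree of each vertex:
  deg(1) = 3
  deg(2) = 2
  deg(3) = 3
  deg(4) = 2
  deg(5) = 2
  deg(6) = 2

Step 2: Count vertices with odd degree:
  Odd-degree vertices: 1, 3 (2 total)

Step 3: Apply Euler's theorem:
  - Eulerian circuit exists iff graph is connected and all vertices have even degree
  - Eulerian path exists iff graph is connected and has 0 or 2 odd-degree vertices

Graph is connected with exactly 2 odd-degree vertices (1, 3).
Eulerian path exists (starting and ending at the odd-degree vertices), but no Eulerian circuit.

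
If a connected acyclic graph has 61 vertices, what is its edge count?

A tree on n vertices always has exactly n - 1 edges.
For n = 61: edges = 61 - 1 = 60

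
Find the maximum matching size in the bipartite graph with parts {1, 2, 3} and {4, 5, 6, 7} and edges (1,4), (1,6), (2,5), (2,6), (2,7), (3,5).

Step 1: List the neighbors of each left vertex:
  1: 4, 6
  2: 5, 6, 7
  3: 5

Step 2: Greedily match left vertices, then look for augmenting paths:
  Match 1 -- 4
  Match 2 -- 6
  Match 3 -- 5
  No augmenting path remains.

Step 3: Verify this is maximum:
  Matching size 3 = min(|L|, |R|) = min(3, 4), which is an upper bound, so this matching is maximum.

Maximum matching: {(1,4), (2,6), (3,5)}
Size: 3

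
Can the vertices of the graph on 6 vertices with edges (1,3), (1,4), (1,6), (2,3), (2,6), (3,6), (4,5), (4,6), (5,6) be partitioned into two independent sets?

Step 1: Attempt 2-coloring using BFS:
  Start at vertex 1, assign color 0
  Color vertex 3 with color 1 (neighbor of 1)
  Color vertex 4 with color 1 (neighbor of 1)
  Color vertex 6 with color 1 (neighbor of 1)
  Color vertex 2 with color 0 (neighbor of 3)

Step 2: Conflict found! Vertices 3 and 6 are adjacent but have the same color.
This means the graph contains an odd cycle.

The graph is NOT bipartite.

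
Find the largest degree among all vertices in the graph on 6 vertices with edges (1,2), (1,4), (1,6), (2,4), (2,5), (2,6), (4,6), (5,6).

Step 1: Count edges incident to each vertex:
  deg(1) = 3 (neighbors: 2, 4, 6)
  deg(2) = 4 (neighbors: 1, 4, 5, 6)
  deg(3) = 0 (neighbors: none)
  deg(4) = 3 (neighbors: 1, 2, 6)
  deg(5) = 2 (neighbors: 2, 6)
  deg(6) = 4 (neighbors: 1, 2, 4, 5)

Step 2: Find maximum:
  max(3, 4, 0, 3, 2, 4) = 4 (vertex 2)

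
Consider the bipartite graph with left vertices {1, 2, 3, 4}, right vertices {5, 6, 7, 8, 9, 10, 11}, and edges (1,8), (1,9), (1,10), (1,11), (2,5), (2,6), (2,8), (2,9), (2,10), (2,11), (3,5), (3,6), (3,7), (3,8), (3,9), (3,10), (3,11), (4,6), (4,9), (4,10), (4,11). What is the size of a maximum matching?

Step 1: List the neighbors of each left vertex:
  1: 8, 9, 10, 11
  2: 5, 6, 8, 9, 10, 11
  3: 5, 6, 7, 8, 9, 10, 11
  4: 6, 9, 10, 11

Step 2: Greedily match left vertices, then look for augmenting paths:
  Match 1 -- 8
  Match 2 -- 5
  Match 3 -- 6
  Match 4 -- 9
  No augmenting path remains.

Step 3: Verify this is maximum:
  Matching size 4 = min(|L|, |R|) = min(4, 7), which is an upper bound, so this matching is maximum.

Maximum matching: {(1,8), (2,5), (3,6), (4,9)}
Size: 4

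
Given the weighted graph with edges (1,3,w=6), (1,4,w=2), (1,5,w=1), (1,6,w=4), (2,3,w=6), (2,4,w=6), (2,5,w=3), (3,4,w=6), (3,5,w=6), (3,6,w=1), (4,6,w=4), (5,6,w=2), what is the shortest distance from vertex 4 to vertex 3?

Step 1: Build adjacency list with weights:
  1: 3(w=6), 4(w=2), 5(w=1), 6(w=4)
  2: 3(w=6), 4(w=6), 5(w=3)
  3: 1(w=6), 2(w=6), 4(w=6), 5(w=6), 6(w=1)
  4: 1(w=2), 2(w=6), 3(w=6), 6(w=4)
  5: 1(w=1), 2(w=3), 3(w=6), 6(w=2)
  6: 1(w=4), 3(w=1), 4(w=4), 5(w=2)

Step 2: Apply Dijkstra's algorithm from vertex 4:
  Visit vertex 4 (distance=0)
    Update dist[1] = 2
    Update dist[2] = 6
    Update dist[3] = 6
    Update dist[6] = 4
  Visit vertex 1 (distance=2)
    Update dist[5] = 3
  Visit vertex 5 (distance=3)
  Visit vertex 6 (distance=4)
    Update dist[3] = 5
  Visit vertex 3 (distance=5)

Step 3: Shortest path: 4 -> 6 -> 3
Total weight: 4 + 1 = 5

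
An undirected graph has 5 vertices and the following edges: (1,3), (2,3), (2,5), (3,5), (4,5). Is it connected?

Step 1: Build adjacency list from edges:
  1: 3
  2: 3, 5
  3: 1, 2, 5
  4: 5
  5: 2, 3, 4

Step 2: Run BFS/DFS from vertex 1:
  Visited: {1, 3, 2, 5, 4}
  Reached 5 of 5 vertices

Step 3: All 5 vertices reached from vertex 1, so the graph is connected.
Answer: Yes, the graph is connected.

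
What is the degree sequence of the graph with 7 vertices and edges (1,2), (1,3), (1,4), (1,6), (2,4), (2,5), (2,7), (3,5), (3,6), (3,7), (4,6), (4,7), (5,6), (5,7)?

Step 1: Count edges incident to each vertex:
  deg(1) = 4 (neighbors: 2, 3, 4, 6)
  deg(2) = 4 (neighbors: 1, 4, 5, 7)
  deg(3) = 4 (neighbors: 1, 5, 6, 7)
  deg(4) = 4 (neighbors: 1, 2, 6, 7)
  deg(5) = 4 (neighbors: 2, 3, 6, 7)
  deg(6) = 4 (neighbors: 1, 3, 4, 5)
  deg(7) = 4 (neighbors: 2, 3, 4, 5)

Step 2: Sort degrees in non-increasing order:
  Degrees: [4, 4, 4, 4, 4, 4, 4] -> sorted: [4, 4, 4, 4, 4, 4, 4]

Degree sequence: [4, 4, 4, 4, 4, 4, 4]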